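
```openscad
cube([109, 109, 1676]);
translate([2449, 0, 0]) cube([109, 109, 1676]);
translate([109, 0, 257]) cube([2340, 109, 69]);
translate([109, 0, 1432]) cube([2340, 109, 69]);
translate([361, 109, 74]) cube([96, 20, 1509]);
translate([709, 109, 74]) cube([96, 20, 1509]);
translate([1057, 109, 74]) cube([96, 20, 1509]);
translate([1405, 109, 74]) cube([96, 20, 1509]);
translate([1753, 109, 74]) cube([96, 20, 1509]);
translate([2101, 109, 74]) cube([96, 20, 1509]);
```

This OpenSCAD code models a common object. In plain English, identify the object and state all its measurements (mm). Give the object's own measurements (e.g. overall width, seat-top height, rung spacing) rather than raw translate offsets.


A fence section. Two 109×109 mm posts, 1676 mm tall, stand on the floor with a clear span of 2340 mm between their inner faces. Two horizontal rails of 109×69 mm section span the gap between the posts with their undersides at z = 257 mm and z = 1432 mm, flush with the posts' −y face. 6 pickets, each 96 mm wide, 20 mm thick and 1509 mm tall, are fixed to the +y face of the rails with their bottoms at z = 74 mm, spaced across the span with a 252 mm gap after the −x post and between neighbouring pickets and before the +x post.


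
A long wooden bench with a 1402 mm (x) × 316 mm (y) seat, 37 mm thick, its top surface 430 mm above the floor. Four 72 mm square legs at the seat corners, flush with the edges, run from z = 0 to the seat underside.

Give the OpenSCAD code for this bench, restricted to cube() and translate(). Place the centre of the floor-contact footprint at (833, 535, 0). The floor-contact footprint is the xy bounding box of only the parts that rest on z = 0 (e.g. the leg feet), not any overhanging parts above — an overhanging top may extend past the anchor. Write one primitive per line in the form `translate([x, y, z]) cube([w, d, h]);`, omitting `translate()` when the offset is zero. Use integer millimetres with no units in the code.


translate([132, 377, 393]) cube([1402, 316, 37]);
translate([132, 377, 0]) cube([72, 72, 393]);
translate([132, 621, 0]) cube([72, 72, 393]);
translate([1462, 377, 0]) cube([72, 72, 393]);
translate([1462, 621, 0]) cube([72, 72, 393]);


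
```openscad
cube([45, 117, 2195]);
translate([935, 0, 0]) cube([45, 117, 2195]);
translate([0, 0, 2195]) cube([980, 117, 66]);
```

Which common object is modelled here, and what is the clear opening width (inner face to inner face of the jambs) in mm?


A door frame. The clear opening width is 890 mm.

Two 2195 mm tall posts with a header on top — a door frame. The left jamb is 45 mm wide at x = 0; the right jamb starts at x = 935. The clear opening is 935 − 45 = 890 mm.


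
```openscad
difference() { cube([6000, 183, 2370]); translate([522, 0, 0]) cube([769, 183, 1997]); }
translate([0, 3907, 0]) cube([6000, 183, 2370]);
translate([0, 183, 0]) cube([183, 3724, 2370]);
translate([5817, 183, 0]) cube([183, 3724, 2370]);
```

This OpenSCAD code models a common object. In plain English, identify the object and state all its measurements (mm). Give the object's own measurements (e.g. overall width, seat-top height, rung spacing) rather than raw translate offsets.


A single room: four walls, each 2370 mm tall and 183 mm thick, enclosing an outside footprint 6000×4090 mm (x × y), no floor or roof. The front and back walls (−y and +y sides) run the full x-width; the side walls fit between their inner faces. A door opening 769 mm wide and 1997 mm tall is cut through the front wall from the floor up, its −x edge 522 mm from the wall's −x end.


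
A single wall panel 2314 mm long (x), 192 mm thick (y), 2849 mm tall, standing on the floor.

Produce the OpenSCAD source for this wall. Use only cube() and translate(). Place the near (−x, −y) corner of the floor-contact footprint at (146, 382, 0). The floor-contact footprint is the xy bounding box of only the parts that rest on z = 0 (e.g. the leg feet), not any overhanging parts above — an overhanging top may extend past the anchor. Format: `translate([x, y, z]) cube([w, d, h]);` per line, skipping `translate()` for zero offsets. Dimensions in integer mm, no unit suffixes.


translate([146, 382, 0]) cube([2314, 192, 2849]);


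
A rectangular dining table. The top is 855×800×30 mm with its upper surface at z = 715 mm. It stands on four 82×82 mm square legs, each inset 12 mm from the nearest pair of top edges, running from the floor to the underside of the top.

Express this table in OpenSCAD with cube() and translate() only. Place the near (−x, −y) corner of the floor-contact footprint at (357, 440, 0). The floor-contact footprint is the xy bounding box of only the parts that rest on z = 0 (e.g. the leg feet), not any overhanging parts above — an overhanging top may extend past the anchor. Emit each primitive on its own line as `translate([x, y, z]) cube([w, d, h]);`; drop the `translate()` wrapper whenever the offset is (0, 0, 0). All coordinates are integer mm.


translate([345, 428, 685]) cube([855, 800, 30]);
translate([357, 440, 0]) cube([82, 82, 685]);
translate([1106, 440, 0]) cube([82, 82, 685]);
translate([357, 1134, 0]) cube([82, 82, 685]);
translate([1106, 1134, 0]) cube([82, 82, 685]);


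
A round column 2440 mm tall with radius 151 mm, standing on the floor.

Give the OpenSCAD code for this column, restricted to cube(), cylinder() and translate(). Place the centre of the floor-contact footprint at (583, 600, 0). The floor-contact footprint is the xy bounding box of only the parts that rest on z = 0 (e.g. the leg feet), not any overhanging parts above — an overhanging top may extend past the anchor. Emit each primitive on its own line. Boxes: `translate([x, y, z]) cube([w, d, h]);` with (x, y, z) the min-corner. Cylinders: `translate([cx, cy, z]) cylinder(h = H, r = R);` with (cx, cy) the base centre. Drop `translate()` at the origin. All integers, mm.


translate([583, 600, 0]) cylinder(h = 2440, r = 151);


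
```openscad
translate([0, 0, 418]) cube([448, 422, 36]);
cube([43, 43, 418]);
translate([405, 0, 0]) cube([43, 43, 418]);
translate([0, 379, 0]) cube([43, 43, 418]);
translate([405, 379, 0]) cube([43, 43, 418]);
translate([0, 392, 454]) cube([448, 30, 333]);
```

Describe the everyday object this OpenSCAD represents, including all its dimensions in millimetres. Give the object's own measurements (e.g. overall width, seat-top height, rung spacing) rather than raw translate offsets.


A chair. The seat is a 448×422×36 mm slab with its top at z = 454 mm, on four 43×43 mm corner legs (flush with the seat edges, standing on z = 0). A flat backrest 30 mm thick, 333 mm tall, spans the full seat width and rises from the seat top along its +y edge, rear face flush with the rear of the seat.


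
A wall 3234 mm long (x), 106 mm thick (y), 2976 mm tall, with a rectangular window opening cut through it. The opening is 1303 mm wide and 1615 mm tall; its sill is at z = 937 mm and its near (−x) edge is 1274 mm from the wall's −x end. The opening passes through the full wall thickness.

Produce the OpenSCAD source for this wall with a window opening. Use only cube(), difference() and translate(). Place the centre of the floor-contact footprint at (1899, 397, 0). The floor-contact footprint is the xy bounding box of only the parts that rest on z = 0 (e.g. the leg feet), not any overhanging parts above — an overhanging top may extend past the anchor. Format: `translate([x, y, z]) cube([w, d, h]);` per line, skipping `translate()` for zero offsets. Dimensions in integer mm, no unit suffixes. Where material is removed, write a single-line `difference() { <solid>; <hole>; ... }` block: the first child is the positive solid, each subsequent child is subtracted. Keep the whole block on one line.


difference() { translate([282, 344, 0]) cube([3234, 106, 2976]); translate([1556, 344, 937]) cube([1303, 106, 1615]); }


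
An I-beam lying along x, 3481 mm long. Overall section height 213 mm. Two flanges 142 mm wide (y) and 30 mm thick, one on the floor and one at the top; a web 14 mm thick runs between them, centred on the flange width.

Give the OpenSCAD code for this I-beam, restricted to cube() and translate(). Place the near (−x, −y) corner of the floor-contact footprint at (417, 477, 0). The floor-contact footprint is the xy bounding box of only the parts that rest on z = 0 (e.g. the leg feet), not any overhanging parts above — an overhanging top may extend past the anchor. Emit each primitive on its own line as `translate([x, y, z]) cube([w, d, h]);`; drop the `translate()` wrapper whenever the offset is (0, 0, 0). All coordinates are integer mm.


translate([417, 477, 0]) cube([3481, 142, 30]);
translate([417, 541, 30]) cube([3481, 14, 153]);
translate([417, 477, 183]) cube([3481, 142, 30]);


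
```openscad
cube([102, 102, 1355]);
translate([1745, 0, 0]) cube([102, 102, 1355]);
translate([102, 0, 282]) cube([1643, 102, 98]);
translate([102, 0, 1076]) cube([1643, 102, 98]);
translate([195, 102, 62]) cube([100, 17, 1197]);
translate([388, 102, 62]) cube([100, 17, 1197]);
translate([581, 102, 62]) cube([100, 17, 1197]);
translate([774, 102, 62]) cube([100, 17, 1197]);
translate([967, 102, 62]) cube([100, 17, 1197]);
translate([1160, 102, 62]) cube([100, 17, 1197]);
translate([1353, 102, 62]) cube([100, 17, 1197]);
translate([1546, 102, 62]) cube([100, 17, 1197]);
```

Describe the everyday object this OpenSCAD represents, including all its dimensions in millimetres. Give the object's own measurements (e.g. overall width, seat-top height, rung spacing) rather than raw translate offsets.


A fence section. Two 102×102 mm posts, 1355 mm tall, stand on the floor with a clear span of 1643 mm between their inner faces. Two horizontal rails of 102×98 mm section span the gap between the posts with their undersides at z = 282 mm and z = 1076 mm, flush with the posts' −y face. 8 pickets, each 100 mm wide, 17 mm thick and 1197 mm tall, are fixed to the +y face of the rails with their bottoms at z = 62 mm, spaced across the span with a 93 mm gap after the −x post and between neighbouring pickets, with 99 mm left before the +x post.


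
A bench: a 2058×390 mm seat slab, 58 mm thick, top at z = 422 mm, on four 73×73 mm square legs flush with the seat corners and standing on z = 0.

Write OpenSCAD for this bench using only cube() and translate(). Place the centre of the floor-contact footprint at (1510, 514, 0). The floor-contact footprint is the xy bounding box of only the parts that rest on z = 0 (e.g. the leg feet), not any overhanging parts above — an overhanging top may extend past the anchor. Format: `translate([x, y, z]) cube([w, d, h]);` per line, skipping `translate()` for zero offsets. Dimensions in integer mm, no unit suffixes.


translate([481, 319, 364]) cube([2058, 390, 58]);
translate([481, 319, 0]) cube([73, 73, 364]);
translate([481, 636, 0]) cube([73, 73, 364]);
translate([2466, 319, 0]) cube([73, 73, 364]);
translate([2466, 636, 0]) cube([73, 73, 364]);


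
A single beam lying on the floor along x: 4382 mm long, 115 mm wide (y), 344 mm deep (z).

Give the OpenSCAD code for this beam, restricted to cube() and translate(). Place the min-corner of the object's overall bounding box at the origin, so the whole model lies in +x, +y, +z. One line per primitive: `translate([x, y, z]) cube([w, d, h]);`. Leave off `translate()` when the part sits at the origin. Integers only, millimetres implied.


cube([4382, 115, 344]);


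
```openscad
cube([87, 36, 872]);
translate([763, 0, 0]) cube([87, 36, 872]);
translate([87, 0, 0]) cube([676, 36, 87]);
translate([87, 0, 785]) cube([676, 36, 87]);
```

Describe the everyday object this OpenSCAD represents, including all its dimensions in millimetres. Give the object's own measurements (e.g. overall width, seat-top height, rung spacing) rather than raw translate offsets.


A rectangular picture frame lying in the x–z plane (depth along y). The opening is 676 mm wide (x) by 698 mm tall (z), surrounded by a border 87 mm wide on all four sides. The frame is 36 mm deep and is made of two full-height vertical stiles with two horizontal rails fitted between them.


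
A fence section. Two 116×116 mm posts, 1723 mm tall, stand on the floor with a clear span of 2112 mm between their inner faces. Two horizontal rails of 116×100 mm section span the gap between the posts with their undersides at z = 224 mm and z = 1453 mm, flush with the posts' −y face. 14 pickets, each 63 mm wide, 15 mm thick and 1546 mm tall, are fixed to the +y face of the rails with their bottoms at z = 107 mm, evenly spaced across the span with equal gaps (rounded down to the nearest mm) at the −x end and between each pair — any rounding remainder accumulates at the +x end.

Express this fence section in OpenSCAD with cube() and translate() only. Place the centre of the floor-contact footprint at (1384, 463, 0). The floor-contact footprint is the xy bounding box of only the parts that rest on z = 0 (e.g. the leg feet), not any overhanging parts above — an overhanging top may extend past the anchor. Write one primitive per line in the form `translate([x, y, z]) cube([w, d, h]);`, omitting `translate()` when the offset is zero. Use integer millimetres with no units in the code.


translate([212, 405, 0]) cube([116, 116, 1723]);
translate([2440, 405, 0]) cube([116, 116, 1723]);
translate([328, 405, 224]) cube([2112, 116, 100]);
translate([328, 405, 1453]) cube([2112, 116, 100]);
translate([410, 521, 107]) cube([63, 15, 1546]);
translate([555, 521, 107]) cube([63, 15, 1546]);
translate([700, 521, 107]) cube([63, 15, 1546]);
translate([845, 521, 107]) cube([63, 15, 1546]);
translate([990, 521, 107]) cube([63, 15, 1546]);
translate([1135, 521, 107]) cube([63, 15, 1546]);
translate([1280, 521, 107]) cube([63, 15, 1546]);
translate([1425, 521, 107]) cube([63, 15, 1546]);
translate([1570, 521, 107]) cube([63, 15, 1546]);
translate([1715, 521, 107]) cube([63, 15, 1546]);
translate([1860, 521, 107]) cube([63, 15, 1546]);
translate([2005, 521, 107]) cube([63, 15, 1546]);
translate([2150, 521, 107]) cube([63, 15, 1546]);
translate([2295, 521, 107]) cube([63, 15, 1546]);


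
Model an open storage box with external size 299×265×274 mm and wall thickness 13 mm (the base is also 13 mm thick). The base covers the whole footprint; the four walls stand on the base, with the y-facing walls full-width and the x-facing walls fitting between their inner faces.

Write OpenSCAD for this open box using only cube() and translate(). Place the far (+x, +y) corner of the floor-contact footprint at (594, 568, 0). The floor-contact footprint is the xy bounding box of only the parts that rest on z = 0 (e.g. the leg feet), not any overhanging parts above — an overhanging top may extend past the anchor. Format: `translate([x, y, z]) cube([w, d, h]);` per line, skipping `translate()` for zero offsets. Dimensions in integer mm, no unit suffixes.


translate([295, 303, 0]) cube([299, 265, 13]);
translate([295, 303, 13]) cube([299, 13, 261]);
translate([295, 555, 13]) cube([299, 13, 261]);
translate([295, 316, 13]) cube([13, 239, 261]);
translate([581, 316, 13]) cube([13, 239, 261]);


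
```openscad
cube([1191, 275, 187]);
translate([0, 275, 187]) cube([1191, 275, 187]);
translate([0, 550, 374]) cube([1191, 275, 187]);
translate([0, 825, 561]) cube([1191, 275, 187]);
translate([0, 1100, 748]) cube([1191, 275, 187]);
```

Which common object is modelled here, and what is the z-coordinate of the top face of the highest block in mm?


A staircase. The total rise is 935 mm.

5 identical blocks, each offset up and back from the previous — a staircase. Each step is 187 mm tall and there are 5 of them, so the total rise is 5 × 187 = 935 mm.


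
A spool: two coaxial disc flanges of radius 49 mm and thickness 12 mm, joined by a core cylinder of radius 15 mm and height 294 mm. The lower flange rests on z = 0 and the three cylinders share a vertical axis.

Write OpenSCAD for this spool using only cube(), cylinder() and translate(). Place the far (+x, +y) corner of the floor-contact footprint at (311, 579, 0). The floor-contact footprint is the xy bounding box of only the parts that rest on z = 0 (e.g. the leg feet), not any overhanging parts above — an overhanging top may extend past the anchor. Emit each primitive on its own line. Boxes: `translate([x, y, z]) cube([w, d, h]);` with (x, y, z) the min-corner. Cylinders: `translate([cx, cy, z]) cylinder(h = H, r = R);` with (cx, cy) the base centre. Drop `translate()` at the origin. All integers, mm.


translate([262, 530, 0]) cylinder(h = 12, r = 49);
translate([262, 530, 12]) cylinder(h = 294, r = 15);
translate([262, 530, 306]) cylinder(h = 12, r = 49);


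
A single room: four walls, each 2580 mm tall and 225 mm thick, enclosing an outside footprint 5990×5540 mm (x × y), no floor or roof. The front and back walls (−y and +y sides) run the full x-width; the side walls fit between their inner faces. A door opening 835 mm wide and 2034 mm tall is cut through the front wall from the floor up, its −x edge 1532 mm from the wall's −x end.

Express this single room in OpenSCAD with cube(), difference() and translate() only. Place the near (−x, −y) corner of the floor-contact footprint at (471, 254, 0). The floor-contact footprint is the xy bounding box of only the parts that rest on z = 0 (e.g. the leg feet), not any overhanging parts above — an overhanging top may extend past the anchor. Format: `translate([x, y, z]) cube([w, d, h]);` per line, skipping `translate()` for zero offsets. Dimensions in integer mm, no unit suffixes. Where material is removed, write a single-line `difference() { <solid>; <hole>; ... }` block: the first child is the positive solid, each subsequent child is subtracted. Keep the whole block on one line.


difference() { translate([471, 254, 0]) cube([5990, 225, 2580]); translate([2003, 254, 0]) cube([835, 225, 2034]); }
translate([471, 5569, 0]) cube([5990, 225, 2580]);
translate([471, 479, 0]) cube([225, 5090, 2580]);
translate([6236, 479, 0]) cube([225, 5090, 2580]);


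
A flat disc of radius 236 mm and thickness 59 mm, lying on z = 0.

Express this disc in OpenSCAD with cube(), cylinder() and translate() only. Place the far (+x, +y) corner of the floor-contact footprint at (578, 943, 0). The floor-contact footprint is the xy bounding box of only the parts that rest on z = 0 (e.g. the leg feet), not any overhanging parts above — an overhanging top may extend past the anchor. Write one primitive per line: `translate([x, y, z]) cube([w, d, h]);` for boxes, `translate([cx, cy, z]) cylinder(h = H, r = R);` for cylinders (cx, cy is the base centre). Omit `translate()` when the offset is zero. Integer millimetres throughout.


translate([342, 707, 0]) cylinder(h = 59, r = 236);


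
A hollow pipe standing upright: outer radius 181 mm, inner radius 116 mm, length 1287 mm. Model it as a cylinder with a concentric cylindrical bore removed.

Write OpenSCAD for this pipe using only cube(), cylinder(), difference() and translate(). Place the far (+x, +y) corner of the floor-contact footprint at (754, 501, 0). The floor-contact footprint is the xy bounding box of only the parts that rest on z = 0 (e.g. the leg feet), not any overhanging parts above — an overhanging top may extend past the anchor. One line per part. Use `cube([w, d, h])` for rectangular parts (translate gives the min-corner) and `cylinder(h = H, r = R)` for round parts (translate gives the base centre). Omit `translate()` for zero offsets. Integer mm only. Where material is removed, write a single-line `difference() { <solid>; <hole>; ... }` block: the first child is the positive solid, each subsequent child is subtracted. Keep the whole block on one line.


difference() { translate([573, 320, 0]) cylinder(h = 1287, r = 181); translate([573, 320, 0]) cylinder(h = 1287, r = 116); }


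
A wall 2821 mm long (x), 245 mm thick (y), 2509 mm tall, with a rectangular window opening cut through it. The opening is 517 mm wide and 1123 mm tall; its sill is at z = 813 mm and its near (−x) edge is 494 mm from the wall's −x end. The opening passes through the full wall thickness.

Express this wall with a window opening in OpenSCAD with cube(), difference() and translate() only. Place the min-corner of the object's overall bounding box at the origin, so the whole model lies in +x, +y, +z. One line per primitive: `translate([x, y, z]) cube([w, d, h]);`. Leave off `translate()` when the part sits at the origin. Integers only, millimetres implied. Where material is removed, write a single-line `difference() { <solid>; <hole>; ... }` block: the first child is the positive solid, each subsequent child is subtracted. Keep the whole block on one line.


difference() { cube([2821, 245, 2509]); translate([494, 0, 813]) cube([517, 245, 1123]); }


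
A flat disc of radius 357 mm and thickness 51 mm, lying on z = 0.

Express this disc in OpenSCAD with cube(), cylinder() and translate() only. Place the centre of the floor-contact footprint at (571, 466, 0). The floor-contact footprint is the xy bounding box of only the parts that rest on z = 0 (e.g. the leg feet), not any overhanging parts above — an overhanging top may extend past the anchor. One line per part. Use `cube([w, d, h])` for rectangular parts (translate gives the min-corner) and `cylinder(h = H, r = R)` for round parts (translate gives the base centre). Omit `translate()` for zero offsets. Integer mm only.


translate([571, 466, 0]) cylinder(h = 51, r = 357);


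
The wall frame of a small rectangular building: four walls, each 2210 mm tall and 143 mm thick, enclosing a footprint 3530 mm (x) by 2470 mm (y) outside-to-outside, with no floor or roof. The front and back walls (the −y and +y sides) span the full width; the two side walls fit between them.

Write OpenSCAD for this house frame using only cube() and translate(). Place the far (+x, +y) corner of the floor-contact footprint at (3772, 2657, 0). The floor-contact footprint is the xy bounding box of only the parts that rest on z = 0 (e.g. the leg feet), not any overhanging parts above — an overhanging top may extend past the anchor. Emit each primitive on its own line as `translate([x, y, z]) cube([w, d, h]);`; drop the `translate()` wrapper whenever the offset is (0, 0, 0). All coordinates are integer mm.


translate([242, 187, 0]) cube([3530, 143, 2210]);
translate([242, 2514, 0]) cube([3530, 143, 2210]);
translate([242, 330, 0]) cube([143, 2184, 2210]);
translate([3629, 330, 0]) cube([143, 2184, 2210]);


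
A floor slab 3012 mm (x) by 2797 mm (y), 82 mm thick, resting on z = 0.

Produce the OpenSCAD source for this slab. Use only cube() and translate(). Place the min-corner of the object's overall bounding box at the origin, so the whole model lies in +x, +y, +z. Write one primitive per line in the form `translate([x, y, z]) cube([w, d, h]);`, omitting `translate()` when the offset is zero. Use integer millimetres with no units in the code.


cube([3012, 2797, 82]);


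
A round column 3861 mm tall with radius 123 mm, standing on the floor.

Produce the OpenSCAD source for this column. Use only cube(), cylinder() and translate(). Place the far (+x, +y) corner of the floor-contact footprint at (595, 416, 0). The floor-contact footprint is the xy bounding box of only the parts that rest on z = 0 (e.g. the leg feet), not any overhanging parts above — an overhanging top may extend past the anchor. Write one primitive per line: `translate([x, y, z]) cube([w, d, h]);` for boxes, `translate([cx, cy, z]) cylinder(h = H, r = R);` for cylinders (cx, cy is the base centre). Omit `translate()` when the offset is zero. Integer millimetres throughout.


translate([472, 293, 0]) cylinder(h = 3861, r = 123);


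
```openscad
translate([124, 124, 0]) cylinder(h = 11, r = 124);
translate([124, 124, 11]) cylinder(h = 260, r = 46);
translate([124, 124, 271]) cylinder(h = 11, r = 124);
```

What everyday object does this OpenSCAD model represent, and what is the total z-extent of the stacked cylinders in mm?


A spool. The overall height is 282 mm.

Three coaxial cylinders, large–small–large — a spool. Two 11 mm flanges and a 260 mm core give 11 + 260 + 11 = 282 mm.


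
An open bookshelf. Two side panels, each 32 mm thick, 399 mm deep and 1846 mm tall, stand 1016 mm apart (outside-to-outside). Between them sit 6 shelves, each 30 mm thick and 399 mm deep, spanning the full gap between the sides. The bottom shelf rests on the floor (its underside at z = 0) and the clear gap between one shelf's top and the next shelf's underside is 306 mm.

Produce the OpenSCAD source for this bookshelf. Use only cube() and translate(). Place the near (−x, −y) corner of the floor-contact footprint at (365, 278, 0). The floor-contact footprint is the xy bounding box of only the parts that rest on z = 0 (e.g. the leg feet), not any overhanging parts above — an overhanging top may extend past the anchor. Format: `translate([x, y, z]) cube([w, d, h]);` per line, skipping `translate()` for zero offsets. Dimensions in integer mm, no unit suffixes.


translate([365, 278, 0]) cube([32, 399, 1846]);
translate([1349, 278, 0]) cube([32, 399, 1846]);
translate([397, 278, 0]) cube([952, 399, 30]);
translate([397, 278, 336]) cube([952, 399, 30]);
translate([397, 278, 672]) cube([952, 399, 30]);
translate([397, 278, 1008]) cube([952, 399, 30]);
translate([397, 278, 1344]) cube([952, 399, 30]);
translate([397, 278, 1680]) cube([952, 399, 30]);


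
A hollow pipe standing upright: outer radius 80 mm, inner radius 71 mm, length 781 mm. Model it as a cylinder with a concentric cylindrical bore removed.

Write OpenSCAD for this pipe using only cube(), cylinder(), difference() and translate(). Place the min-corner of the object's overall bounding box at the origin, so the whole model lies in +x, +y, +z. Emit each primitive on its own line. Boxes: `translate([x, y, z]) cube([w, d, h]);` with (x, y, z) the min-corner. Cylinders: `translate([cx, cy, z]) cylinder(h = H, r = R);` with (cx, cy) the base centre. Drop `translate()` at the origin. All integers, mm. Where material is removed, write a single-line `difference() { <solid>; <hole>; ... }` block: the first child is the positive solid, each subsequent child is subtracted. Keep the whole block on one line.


difference() { translate([80, 80, 0]) cylinder(h = 781, r = 80); translate([80, 80, 0]) cylinder(h = 781, r = 71); }


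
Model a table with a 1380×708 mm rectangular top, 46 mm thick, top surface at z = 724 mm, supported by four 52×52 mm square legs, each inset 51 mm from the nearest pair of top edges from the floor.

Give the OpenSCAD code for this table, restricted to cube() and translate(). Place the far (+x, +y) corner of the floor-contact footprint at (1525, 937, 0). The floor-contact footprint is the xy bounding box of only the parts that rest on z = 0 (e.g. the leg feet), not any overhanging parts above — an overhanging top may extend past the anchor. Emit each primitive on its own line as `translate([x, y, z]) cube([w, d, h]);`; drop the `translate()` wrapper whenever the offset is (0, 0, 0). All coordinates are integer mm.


// leg_h = 724 - 46 = 678
translate([196, 280, 678]) cube([1380, 708, 46]);
translate([247, 331, 0]) cube([52, 52, 678]);
translate([1473, 331, 0]) cube([52, 52, 678]);
translate([247, 885, 0]) cube([52, 52, 678]);
translate([1473, 885, 0]) cube([52, 52, 678]);


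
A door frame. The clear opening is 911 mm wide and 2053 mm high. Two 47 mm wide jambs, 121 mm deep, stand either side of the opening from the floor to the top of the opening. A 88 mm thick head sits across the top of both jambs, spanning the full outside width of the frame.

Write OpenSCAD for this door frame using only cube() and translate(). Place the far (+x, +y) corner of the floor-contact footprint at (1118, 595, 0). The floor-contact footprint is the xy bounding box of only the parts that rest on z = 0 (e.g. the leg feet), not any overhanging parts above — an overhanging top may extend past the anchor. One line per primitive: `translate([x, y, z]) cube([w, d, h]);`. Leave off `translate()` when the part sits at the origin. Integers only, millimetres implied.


translate([113, 474, 0]) cube([47, 121, 2053]);
translate([1071, 474, 0]) cube([47, 121, 2053]);
translate([113, 474, 2053]) cube([1005, 121, 88]);


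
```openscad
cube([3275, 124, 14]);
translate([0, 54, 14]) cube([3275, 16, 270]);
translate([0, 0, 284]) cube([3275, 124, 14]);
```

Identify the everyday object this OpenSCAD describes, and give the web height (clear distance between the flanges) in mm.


An I-beam. The web height is 270 mm.

Two wide flanges with a thin centred web — an I-beam. Overall 298 mm minus two 14 mm flanges gives a web of 298 − 2·14 = 270 mm.


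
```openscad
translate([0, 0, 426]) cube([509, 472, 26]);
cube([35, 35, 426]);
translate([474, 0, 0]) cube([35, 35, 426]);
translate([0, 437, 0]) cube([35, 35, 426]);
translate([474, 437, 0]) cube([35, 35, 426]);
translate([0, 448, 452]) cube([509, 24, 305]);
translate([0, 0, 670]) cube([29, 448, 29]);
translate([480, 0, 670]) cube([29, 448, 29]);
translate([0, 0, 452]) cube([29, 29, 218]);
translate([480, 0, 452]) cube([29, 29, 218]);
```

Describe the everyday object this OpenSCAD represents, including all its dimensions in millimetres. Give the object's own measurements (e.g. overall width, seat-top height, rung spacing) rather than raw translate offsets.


A chair. The seat is a 509×472×26 mm slab with its top at z = 452 mm, on four 35×35 mm corner legs (flush with the seat edges, standing on z = 0). A flat backrest 24 mm thick, 305 mm tall, spans the full seat width and rises from the seat top along its +y edge, rear face flush with the rear of the seat. Two armrests of 29×29 mm section run along each side from the seat's front edge to the front of the backrest, top faces 247 mm above the seat top and outer faces flush with the seat's x-edges; a 29×29 mm post under the front of each armrest stands on the seat at the front corner.


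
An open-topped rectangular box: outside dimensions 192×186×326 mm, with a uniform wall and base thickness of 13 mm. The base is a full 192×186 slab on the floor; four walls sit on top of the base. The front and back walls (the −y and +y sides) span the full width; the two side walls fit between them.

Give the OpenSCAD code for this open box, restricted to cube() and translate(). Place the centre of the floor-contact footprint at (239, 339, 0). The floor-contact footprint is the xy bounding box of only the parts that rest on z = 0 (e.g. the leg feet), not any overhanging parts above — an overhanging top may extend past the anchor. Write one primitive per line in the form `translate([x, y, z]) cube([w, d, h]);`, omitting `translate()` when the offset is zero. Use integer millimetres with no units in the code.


translate([143, 246, 0]) cube([192, 186, 13]);
translate([143, 246, 13]) cube([192, 13, 313]);
translate([143, 419, 13]) cube([192, 13, 313]);
translate([143, 259, 13]) cube([13, 160, 313]);
translate([322, 259, 13]) cube([13, 160, 313]);


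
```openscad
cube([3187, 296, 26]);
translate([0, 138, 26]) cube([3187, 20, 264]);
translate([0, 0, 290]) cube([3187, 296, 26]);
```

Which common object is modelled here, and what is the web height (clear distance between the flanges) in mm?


An I-beam. The web height is 264 mm.

Two wide flanges with a thin centred web — an I-beam. Overall 316 mm minus two 26 mm flanges gives a web of 316 − 2·26 = 264 mm.


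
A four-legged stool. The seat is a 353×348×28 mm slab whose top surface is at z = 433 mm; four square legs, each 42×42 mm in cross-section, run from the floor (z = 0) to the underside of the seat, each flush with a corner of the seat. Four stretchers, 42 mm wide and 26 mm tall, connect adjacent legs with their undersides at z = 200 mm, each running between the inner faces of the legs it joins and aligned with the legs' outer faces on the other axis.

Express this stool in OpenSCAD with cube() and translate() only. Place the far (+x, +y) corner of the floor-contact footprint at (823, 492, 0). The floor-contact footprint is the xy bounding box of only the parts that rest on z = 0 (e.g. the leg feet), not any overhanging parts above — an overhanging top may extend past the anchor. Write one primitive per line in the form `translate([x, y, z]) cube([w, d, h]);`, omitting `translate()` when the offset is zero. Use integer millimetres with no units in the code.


translate([470, 144, 405]) cube([353, 348, 28]);
translate([470, 144, 0]) cube([42, 42, 405]);
translate([781, 144, 0]) cube([42, 42, 405]);
translate([470, 450, 0]) cube([42, 42, 405]);
translate([781, 450, 0]) cube([42, 42, 405]);
translate([512, 144, 200]) cube([269, 42, 26]);
translate([512, 450, 200]) cube([269, 42, 26]);
translate([470, 186, 200]) cube([42, 264, 26]);
translate([781, 186, 200]) cube([42, 264, 26]);


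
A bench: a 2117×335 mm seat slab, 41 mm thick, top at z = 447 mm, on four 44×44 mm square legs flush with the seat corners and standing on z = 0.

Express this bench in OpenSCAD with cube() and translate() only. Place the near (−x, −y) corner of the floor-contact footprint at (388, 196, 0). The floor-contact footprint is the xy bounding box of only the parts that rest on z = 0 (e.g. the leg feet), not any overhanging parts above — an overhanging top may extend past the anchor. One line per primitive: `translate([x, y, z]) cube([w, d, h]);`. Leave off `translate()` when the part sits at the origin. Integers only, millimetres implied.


// leg_h = 447 − 41 = 406
translate([388, 196, 406]) cube([2117, 335, 41]);
translate([388, 196, 0]) cube([44, 44, 406]);
translate([388, 487, 0]) cube([44, 44, 406]);
translate([2461, 196, 0]) cube([44, 44, 406]);
translate([2461, 487, 0]) cube([44, 44, 406]);


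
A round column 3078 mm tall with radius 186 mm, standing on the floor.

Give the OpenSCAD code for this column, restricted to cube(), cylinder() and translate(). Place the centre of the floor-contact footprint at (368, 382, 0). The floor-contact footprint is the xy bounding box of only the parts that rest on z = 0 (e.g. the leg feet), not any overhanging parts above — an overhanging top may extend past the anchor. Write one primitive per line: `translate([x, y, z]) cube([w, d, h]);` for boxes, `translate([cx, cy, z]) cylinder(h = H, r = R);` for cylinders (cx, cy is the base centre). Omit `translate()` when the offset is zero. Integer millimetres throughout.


translate([368, 382, 0]) cylinder(h = 3078, r = 186);


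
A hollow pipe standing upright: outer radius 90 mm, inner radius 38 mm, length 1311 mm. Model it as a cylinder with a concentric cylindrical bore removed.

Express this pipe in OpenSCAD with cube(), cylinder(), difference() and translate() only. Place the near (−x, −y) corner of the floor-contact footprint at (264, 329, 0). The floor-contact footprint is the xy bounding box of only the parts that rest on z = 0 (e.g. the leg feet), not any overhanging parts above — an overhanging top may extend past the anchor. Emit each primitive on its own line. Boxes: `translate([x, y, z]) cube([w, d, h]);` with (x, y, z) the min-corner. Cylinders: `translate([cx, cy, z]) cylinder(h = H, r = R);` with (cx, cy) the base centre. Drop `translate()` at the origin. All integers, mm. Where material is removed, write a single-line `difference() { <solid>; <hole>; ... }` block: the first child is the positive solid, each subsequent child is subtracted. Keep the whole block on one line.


difference() { translate([354, 419, 0]) cylinder(h = 1311, r = 90); translate([354, 419, 0]) cylinder(h = 1311, r = 38); }


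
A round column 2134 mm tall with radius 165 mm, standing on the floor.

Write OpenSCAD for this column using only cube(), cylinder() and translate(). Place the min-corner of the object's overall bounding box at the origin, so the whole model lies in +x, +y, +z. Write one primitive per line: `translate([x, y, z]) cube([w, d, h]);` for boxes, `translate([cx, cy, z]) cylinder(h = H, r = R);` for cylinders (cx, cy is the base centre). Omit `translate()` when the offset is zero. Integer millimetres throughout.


translate([165, 165, 0]) cylinder(h = 2134, r = 165);


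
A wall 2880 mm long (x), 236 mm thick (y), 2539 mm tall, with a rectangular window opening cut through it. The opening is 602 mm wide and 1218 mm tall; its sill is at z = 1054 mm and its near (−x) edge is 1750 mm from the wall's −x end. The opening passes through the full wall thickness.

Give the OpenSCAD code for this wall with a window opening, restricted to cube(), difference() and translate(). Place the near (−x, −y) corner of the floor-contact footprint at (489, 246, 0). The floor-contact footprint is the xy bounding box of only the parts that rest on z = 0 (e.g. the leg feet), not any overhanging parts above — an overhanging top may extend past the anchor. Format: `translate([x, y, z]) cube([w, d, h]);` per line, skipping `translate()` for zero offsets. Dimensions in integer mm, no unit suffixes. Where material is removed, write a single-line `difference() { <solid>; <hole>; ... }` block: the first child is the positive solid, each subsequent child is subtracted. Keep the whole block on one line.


difference() { translate([489, 246, 0]) cube([2880, 236, 2539]); translate([2239, 246, 1054]) cube([602, 236, 1218]); }


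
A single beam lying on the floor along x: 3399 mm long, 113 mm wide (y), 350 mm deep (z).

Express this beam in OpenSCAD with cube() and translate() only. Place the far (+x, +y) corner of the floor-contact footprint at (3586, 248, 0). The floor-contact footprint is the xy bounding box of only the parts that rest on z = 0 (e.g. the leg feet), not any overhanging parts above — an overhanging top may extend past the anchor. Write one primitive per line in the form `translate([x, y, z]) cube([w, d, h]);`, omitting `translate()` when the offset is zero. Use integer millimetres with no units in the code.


translate([187, 135, 0]) cube([3399, 113, 350]);


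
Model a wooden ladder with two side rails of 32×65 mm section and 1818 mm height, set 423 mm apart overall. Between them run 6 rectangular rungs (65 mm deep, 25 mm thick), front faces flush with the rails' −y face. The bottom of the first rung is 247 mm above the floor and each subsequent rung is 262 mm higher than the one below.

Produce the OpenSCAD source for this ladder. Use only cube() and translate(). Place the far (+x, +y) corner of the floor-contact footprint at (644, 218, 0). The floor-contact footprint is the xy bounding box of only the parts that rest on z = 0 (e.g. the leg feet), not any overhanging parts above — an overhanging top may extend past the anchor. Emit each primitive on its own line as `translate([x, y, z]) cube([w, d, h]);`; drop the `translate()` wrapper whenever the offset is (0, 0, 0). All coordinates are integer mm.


translate([221, 153, 0]) cube([32, 65, 1818]);
translate([612, 153, 0]) cube([32, 65, 1818]);
translate([253, 153, 247]) cube([359, 65, 25]);
translate([253, 153, 509]) cube([359, 65, 25]);
translate([253, 153, 771]) cube([359, 65, 25]);
translate([253, 153, 1033]) cube([359, 65, 25]);
translate([253, 153, 1295]) cube([359, 65, 25]);
translate([253, 153, 1557]) cube([359, 65, 25]);


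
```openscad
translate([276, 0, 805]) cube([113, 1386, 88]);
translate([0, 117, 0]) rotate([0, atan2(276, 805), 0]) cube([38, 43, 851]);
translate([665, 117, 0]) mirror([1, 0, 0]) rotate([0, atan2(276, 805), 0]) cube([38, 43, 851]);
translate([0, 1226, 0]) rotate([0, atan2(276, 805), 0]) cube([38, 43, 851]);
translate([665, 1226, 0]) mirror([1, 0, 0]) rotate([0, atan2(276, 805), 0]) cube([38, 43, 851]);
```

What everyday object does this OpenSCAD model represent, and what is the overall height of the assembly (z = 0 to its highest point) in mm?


A sawhorse. The overall height is 893 mm.

A beam across two mirrored pairs of raked legs — a sawhorse. The beam's underside is at z = 805 (matching the legs' vertical rise in atan2(276, 805)) and the beam is 88 mm tall, so its top is at 805 + 88 = 893 mm. The raked legs top out at the beam's underside, so that is the highest point.


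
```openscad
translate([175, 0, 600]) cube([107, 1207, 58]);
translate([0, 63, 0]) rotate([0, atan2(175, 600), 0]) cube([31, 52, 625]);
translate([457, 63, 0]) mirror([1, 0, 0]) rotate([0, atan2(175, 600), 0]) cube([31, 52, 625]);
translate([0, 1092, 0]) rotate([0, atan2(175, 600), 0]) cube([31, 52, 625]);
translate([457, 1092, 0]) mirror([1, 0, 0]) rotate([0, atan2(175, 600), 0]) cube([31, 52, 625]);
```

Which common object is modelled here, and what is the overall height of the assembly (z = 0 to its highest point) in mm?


A sawhorse. The overall height is 658 mm.

A beam across two mirrored pairs of raked legs — a sawhorse. The beam's underside is at z = 600 (matching the legs' vertical rise in atan2(175, 600)) and the beam is 58 mm tall, so its top is at 600 + 58 = 658 mm. The raked legs top out at the beam's underside, so that is the highest point.
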